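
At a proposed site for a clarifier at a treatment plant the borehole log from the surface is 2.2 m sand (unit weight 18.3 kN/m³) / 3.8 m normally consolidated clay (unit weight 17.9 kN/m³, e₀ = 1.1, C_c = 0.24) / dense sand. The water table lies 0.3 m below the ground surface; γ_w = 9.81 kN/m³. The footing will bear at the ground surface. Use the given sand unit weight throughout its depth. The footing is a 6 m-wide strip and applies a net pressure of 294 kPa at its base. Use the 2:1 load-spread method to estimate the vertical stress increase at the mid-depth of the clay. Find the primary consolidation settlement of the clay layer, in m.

Mid-depth of clay below the ground surface: z = 2.2 + 3.8/2 = 4.1 m.
Total vertical stress at mid-clay: σ_v = 18.3×2.2 + 17.9×1.9 = 74.27 kPa.
Pore pressure: u = 9.81×(4.1 − 0.3) = 37.278 kPa.
Initial effective stress: σ'_0 = σ_v − u = 74.27 − 37.278 = 36.992 kPa.
Stress increase at mid-clay by the 2:1 spreading method:
Δσ = qB/(B+z) = 294×6/(6+4.1) = 174.65 kPa
Final effective stress: σ'_f = σ'_0 + Δσ = 36.992 + 174.65 = 211.64 kPa.
Normally consolidated clay, so the full stress increment lies on the virgin compression line:
S_c = C_c·H/(1+e₀)·log₁₀(σ'_f/σ'_0) = 0.24×3.8/(1+1.1)×log₁₀(211.64/36.992)
    = 0.43429 × 0.75749 = 0.329 m

S_c ≈ 0.329 m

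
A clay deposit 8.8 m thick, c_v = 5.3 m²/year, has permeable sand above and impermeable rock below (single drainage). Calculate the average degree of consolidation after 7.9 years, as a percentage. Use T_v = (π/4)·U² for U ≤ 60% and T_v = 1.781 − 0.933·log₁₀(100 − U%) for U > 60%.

U ≈ 78.7 %

Drainage path length: H_d = H = 8.8 m (single drainage).
T_v = c_v·t/H_d² = 5.3×7.9/8.8² = 0.54068.
T_v = 0.54068 corresponds to the U > 60% branch:
U = 1 − 10^((1.781 − T_v)/0.933)/100 = 0.7865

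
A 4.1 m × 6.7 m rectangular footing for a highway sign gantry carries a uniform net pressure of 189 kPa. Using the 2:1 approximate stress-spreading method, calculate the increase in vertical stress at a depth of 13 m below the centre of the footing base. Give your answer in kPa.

Δσ_z ≈ 15.4 kPa

By the 2:1 method the load spreads at 1 horizontal : 2 vertical, so at depth z the loaded area has grown by z in each plan dimension:
Δσ = qBL/((B+z)(L+z)) = 189×4.1×6.7/((4.1+13)(6.7+13)) = 15.412 kPa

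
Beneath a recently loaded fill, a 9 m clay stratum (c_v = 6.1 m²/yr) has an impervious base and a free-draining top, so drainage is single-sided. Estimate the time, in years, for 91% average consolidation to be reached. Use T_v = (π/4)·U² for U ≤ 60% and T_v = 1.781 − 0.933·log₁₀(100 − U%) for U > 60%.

t ≈ 11.8 years

Drainage path length: H_d = H = 9 m (single drainage).
U > 60%: T_v = 1.781 − 0.933·log₁₀(100 − 91) = 0.89069.
t = T_v·H_d²/c_v = 0.89069×9²/6.1 = 11.83 years.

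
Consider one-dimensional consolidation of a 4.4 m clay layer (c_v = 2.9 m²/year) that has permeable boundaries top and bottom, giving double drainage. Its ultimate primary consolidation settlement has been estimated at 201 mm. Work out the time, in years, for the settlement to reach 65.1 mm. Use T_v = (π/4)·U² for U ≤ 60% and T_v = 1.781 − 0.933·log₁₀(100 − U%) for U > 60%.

Drainage path length: H_d = H/2 = 2.2 m (double drainage).
U = S(t)/S_ult = 65.1/201 = 0.3239.
U ≤ 60%: T_v = (π/4)·U² = (π/4)×0.32388² = 0.082387.
t = T_v·H_d²/c_v = 0.082387×2.2²/2.9 = 0.1375 years.

t ≈ 0.138 years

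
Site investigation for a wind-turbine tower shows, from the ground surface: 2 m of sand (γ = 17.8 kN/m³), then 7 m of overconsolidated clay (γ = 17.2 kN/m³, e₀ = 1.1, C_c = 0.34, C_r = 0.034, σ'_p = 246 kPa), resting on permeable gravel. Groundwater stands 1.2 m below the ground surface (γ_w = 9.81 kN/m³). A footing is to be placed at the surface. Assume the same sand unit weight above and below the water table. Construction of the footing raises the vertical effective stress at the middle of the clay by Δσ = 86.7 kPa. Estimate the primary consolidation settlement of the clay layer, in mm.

S_c ≈ 47.4 mm

Mid-depth of clay below the ground surface: z = 2 + 7/2 = 5.5 m.
Total vertical stress at mid-clay: σ_v = 17.8×2 + 17.2×3.5 = 95.8 kPa.
Pore pressure: u = 9.81×(5.5 − 1.2) = 42.183 kPa.
Initial effective stress: σ'_0 = σ_v − u = 95.8 − 42.183 = 53.617 kPa.
Final effective stress: σ'_f = 53.617 + 86.7 = 140.32 kPa.
σ'_f = 140.32 ≤ σ'_p = 246 kPa, so the clay remains overconsolidated and only the recompression index applies:
S_c = C_r·H/(1+e₀)·log₁₀(σ'_f/σ'_0) = 0.034×7/2.1×log₁₀(140.32/53.617)
    = 0.11333 × 0.41782 = 0.04735 m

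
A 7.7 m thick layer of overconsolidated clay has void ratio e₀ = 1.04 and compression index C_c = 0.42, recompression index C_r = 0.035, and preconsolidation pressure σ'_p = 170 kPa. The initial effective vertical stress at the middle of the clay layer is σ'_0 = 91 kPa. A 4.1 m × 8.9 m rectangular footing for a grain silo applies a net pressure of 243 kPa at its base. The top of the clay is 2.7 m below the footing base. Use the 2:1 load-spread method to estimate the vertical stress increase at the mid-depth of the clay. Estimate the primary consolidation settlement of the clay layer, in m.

Mid-depth of clay below the footing base: z = 2.7 + 7.7/2 = 6.55 m.
Stress increase at mid-clay by the 2:1 spreading method:
Δσ = qBL/((B+z)(L+z)) = 243×4.1×8.9/((4.1+6.55)(8.9+6.55)) = 53.889 kPa
Final effective stress: σ'_f = 91 + 53.889 = 144.89 kPa.
σ'_f = 144.89 ≤ σ'_p = 170 kPa, so the clay remains overconsolidated and only the recompression index applies:
S_c = C_r·H/(1+e₀)·log₁₀(σ'_f/σ'_0) = 0.035×7.7/2.04×log₁₀(144.89/91)
    = 0.13211 × 0.202 = 0.02669 m

S_c ≈ 0.0267 m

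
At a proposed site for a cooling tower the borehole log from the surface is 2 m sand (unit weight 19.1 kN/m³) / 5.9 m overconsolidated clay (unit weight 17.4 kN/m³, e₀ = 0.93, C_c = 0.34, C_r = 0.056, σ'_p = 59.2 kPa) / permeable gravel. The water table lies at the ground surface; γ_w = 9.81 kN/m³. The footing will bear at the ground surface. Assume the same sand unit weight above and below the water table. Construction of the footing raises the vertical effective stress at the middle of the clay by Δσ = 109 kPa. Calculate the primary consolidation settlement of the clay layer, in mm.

S_c ≈ 447 mm

Mid-depth of clay below the ground surface: z = 2 + 5.9/2 = 4.95 m.
Total vertical stress at mid-clay: σ_v = 19.1×2 + 17.4×2.95 = 89.53 kPa.
Pore pressure: u = 9.81×(4.95 − 0) = 48.56 kPa.
Initial effective stress: σ'_0 = σ_v − u = 89.53 − 48.56 = 40.97 kPa.
Final effective stress: σ'_f = 40.97 + 109 = 149.97 kPa.
σ'_f = 149.97 > σ'_p = 59.2 kPa, so the stress path crosses the preconsolidation pressure — recompression up to σ'_p, then virgin compression beyond:
S_c = H/(1+e₀)·[C_r·log₁₀(σ'_p/σ'_0) + C_c·log₁₀(σ'_f/σ'_p)]
    = 5.9/1.93 × [0.056×log₁₀(59.2/40.97) + 0.34×log₁₀(149.97/59.2)]
    = 3.057 × [0.0089519 + 0.13725] = 0.4469 m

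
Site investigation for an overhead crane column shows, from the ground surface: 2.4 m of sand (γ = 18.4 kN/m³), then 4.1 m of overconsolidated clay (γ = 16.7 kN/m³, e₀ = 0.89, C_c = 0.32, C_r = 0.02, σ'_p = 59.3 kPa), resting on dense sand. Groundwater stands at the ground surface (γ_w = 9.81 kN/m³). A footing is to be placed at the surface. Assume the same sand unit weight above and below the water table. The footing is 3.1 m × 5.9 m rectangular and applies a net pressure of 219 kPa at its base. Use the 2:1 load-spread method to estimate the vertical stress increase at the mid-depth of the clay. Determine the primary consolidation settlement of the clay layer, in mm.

Mid-depth of clay below the ground surface: z = 2.4 + 4.1/2 = 4.45 m.
Total vertical stress at mid-clay: σ_v = 18.4×2.4 + 16.7×2.05 = 78.395 kPa.
Pore pressure: u = 9.81×(4.45 − 0) = 43.655 kPa.
Initial effective stress: σ'_0 = σ_v − u = 78.395 − 43.655 = 34.74 kPa.
Stress increase at mid-clay by the 2:1 spreading method:
Δσ = qBL/((B+z)(L+z)) = 219×3.1×5.9/((3.1+4.45)(5.9+4.45)) = 51.259 kPa
Final effective stress: σ'_f = 34.74 + 51.259 = 85.999 kPa.
σ'_f = 85.999 > σ'_p = 59.3 kPa, so the stress path crosses the preconsolidation pressure — recompression up to σ'_p, then virgin compression beyond:
S_c = H/(1+e₀)·[C_r·log₁₀(σ'_p/σ'_0) + C_c·log₁₀(σ'_f/σ'_p)]
    = 4.1/1.89 × [0.02×log₁₀(59.3/34.74) + 0.32×log₁₀(85.999/59.3)]
    = 2.1693 × [0.0046445 + 0.05166] = 0.1221 m

S_c ≈ 122 mm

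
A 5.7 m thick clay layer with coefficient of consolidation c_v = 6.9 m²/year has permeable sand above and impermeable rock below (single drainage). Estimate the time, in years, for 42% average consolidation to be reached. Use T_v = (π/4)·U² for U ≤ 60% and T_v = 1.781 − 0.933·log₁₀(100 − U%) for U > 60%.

Drainage path length: H_d = H = 5.7 m (single drainage).
U ≤ 60%: T_v = (π/4)·U² = (π/4)×0.42² = 0.13854.
t = T_v·H_d²/c_v = 0.13854×5.7²/6.9 = 0.6523 years.

t ≈ 0.652 years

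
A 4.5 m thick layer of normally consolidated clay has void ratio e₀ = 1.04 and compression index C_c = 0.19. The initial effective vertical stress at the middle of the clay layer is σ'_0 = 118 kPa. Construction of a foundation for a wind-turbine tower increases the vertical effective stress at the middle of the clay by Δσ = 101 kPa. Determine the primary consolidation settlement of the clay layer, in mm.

S_c ≈ 113 mm

Final effective stress: σ'_f = σ'_0 + Δσ = 118 + 101 = 219 kPa.
Normally consolidated clay, so the full stress increment lies on the virgin compression line:
S_c = C_c·H/(1+e₀)·log₁₀(σ'_f/σ'_0) = 0.19×4.5/(1+1.04)×log₁₀(219/118)
    = 0.41912 × 0.26856 = 0.1126 m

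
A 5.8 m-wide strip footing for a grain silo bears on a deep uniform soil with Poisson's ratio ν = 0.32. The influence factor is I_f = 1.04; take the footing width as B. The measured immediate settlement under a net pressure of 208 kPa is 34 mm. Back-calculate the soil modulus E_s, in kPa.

E_s ≈ 33100 kPa

S_e = q·B·(1−ν²)/E_s · I_f  ⇒  E_s = q·B·(1−ν²)·I_f / S_e.
E_s = 208 × 5.8 × 0.8976 × 1.04 / 0.034 = 33120 kPa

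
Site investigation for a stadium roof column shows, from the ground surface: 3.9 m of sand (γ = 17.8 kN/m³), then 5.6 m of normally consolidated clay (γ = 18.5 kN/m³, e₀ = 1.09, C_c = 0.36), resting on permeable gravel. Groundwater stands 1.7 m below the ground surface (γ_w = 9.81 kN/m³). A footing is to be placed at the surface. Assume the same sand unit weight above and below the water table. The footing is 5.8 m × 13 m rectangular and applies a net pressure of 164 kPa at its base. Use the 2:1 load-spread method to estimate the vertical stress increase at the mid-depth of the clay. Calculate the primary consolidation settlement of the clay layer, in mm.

S_c ≈ 221 mm

Mid-depth of clay below the ground surface: z = 3.9 + 5.6/2 = 6.7 m.
Total vertical stress at mid-clay: σ_v = 17.8×3.9 + 18.5×2.8 = 121.22 kPa.
Pore pressure: u = 9.81×(6.7 − 1.7) = 49.05 kPa.
Initial effective stress: σ'_0 = σ_v − u = 121.22 − 49.05 = 72.17 kPa.
Stress increase at mid-clay by the 2:1 spreading method:
Δσ = qBL/((B+z)(L+z)) = 164×5.8×13/((5.8+6.7)(13+6.7)) = 50.216 kPa
Final effective stress: σ'_f = σ'_0 + Δσ = 72.17 + 50.216 = 122.39 kPa.
Normally consolidated clay, so the full stress increment lies on the virgin compression line:
S_c = C_c·H/(1+e₀)·log₁₀(σ'_f/σ'_0) = 0.36×5.6/(1+1.09)×log₁₀(122.39/72.17)
    = 0.96459 × 0.22939 = 0.2213 m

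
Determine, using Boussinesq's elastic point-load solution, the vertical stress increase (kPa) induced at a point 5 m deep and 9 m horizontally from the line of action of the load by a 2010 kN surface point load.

Boussinesq vertical stress below a point load on an elastic half-space:
Δσ_z = 3P/(2πz²) · [1 + (r/z)²]^(−5/2)
r/z = 9/5 = 1.8; [1+(r/z)²]^(−5/2) = 0.027014.
Δσ_z = 3×2010/(2π×5²) × 0.027014 = 38.388 × 0.027014 = 1.037 kPa

Δσ_z ≈ 1.04 kPa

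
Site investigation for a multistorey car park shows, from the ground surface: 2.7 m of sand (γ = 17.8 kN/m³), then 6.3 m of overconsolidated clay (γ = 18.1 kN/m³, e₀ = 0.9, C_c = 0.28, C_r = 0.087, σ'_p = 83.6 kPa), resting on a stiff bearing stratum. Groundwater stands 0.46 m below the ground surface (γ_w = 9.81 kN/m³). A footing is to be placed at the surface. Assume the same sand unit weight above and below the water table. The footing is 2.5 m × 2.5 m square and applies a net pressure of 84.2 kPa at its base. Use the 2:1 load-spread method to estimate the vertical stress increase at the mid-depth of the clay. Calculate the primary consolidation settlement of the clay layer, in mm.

Mid-depth of clay below the ground surface: z = 2.7 + 6.3/2 = 5.85 m.
Total vertical stress at mid-clay: σ_v = 17.8×2.7 + 18.1×3.15 = 105.08 kPa.
Pore pressure: u = 9.81×(5.85 − 0.46) = 52.876 kPa.
Initial effective stress: σ'_0 = σ_v − u = 105.08 − 52.876 = 52.204 kPa.
Stress increase at mid-clay by the 2:1 spreading method:
Δσ = qBL/((B+z)(L+z)) = 84.2×2.5×2.5/((2.5+5.85)(2.5+5.85)) = 7.5478 kPa
Final effective stress: σ'_f = 52.204 + 7.5478 = 59.752 kPa.
σ'_f = 59.752 ≤ σ'_p = 83.6 kPa, so the clay remains overconsolidated and only the recompression index applies:
S_c = C_r·H/(1+e₀)·log₁₀(σ'_f/σ'_0) = 0.087×6.3/1.9×log₁₀(59.752/52.204)
    = 0.28847 × 0.058649 = 0.01692 m

S_c ≈ 16.9 mm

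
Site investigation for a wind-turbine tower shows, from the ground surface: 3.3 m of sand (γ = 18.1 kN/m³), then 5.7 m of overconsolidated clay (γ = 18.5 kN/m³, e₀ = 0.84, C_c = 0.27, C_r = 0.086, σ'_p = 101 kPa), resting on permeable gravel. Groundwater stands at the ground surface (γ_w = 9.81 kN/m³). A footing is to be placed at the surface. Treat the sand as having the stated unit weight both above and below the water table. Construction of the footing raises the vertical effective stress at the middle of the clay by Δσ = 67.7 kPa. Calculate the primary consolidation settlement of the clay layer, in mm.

Mid-depth of clay below the ground surface: z = 3.3 + 5.7/2 = 6.15 m.
Total vertical stress at mid-clay: σ_v = 18.1×3.3 + 18.5×2.85 = 112.46 kPa.
Pore pressure: u = 9.81×(6.15 − 0) = 60.332 kPa.
Initial effective stress: σ'_0 = σ_v − u = 112.46 − 60.332 = 52.128 kPa.
Final effective stress: σ'_f = 52.128 + 67.7 = 119.83 kPa.
σ'_f = 119.83 > σ'_p = 101 kPa, so the stress path crosses the preconsolidation pressure — recompression up to σ'_p, then virgin compression beyond:
S_c = H/(1+e₀)·[C_r·log₁₀(σ'_p/σ'_0) + C_c·log₁₀(σ'_f/σ'_p)]
    = 5.7/1.84 × [0.086×log₁₀(101/52.128) + 0.27×log₁₀(119.83/101)]
    = 3.0978 × [0.024704 + 0.020046] = 0.1386 m

S_c ≈ 139 mm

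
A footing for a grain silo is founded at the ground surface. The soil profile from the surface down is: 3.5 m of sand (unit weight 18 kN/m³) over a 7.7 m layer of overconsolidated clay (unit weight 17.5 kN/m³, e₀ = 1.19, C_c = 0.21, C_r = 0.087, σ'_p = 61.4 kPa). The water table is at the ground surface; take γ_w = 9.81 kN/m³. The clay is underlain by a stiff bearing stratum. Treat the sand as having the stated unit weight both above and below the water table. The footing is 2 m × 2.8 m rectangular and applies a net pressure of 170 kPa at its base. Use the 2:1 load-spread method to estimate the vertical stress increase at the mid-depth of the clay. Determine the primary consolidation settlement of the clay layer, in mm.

Mid-depth of clay below the ground surface: z = 3.5 + 7.7/2 = 7.35 m.
Total vertical stress at mid-clay: σ_v = 18×3.5 + 17.5×3.85 = 130.38 kPa.
Pore pressure: u = 9.81×(7.35 − 0) = 72.103 kPa.
Initial effective stress: σ'_0 = σ_v − u = 130.38 − 72.103 = 58.277 kPa.
Stress increase at mid-clay by the 2:1 spreading method:
Δσ = qBL/((B+z)(L+z)) = 170×2×2.8/((2+7.35)(2.8+7.35)) = 10.031 kPa
Final effective stress: σ'_f = 58.277 + 10.031 = 68.308 kPa.
σ'_f = 68.308 > σ'_p = 61.4 kPa, so the stress path crosses the preconsolidation pressure — recompression up to σ'_p, then virgin compression beyond:
S_c = H/(1+e₀)·[C_r·log₁₀(σ'_p/σ'_0) + C_c·log₁₀(σ'_f/σ'_p)]
    = 7.7/2.19 × [0.087×log₁₀(61.4/58.277) + 0.21×log₁₀(68.308/61.4)]
    = 3.516 × [0.0019724 + 0.0097237] = 0.04112 m

S_c ≈ 41.1 mm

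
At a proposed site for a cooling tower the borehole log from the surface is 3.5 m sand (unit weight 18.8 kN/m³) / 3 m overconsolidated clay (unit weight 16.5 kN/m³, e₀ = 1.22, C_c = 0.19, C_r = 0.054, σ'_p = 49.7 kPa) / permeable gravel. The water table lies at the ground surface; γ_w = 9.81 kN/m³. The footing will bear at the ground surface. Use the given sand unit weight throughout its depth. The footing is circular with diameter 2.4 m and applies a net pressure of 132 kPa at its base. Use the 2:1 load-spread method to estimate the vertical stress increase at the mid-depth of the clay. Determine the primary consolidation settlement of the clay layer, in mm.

S_c ≈ 17.8 mm

Mid-depth of clay below the ground surface: z = 3.5 + 3/2 = 5 m.
Total vertical stress at mid-clay: σ_v = 18.8×3.5 + 16.5×1.5 = 90.55 kPa.
Pore pressure: u = 9.81×(5 − 0) = 49.05 kPa.
Initial effective stress: σ'_0 = σ_v − u = 90.55 − 49.05 = 41.5 kPa.
Stress increase at mid-clay by the 2:1 spreading method:
Δσ ≈ qD²/(D+z)² = 132×2.4²/(2.4+5)² = 13.885 kPa
Final effective stress: σ'_f = 41.5 + 13.885 = 55.385 kPa.
σ'_f = 55.385 > σ'_p = 49.7 kPa, so the stress path crosses the preconsolidation pressure — recompression up to σ'_p, then virgin compression beyond:
S_c = H/(1+e₀)·[C_r·log₁₀(σ'_p/σ'_0) + C_c·log₁₀(σ'_f/σ'_p)]
    = 3/2.22 × [0.054×log₁₀(49.7/41.5) + 0.19×log₁₀(55.385/49.7)]
    = 1.3514 × [0.0042286 + 0.0089368] = 0.01779 m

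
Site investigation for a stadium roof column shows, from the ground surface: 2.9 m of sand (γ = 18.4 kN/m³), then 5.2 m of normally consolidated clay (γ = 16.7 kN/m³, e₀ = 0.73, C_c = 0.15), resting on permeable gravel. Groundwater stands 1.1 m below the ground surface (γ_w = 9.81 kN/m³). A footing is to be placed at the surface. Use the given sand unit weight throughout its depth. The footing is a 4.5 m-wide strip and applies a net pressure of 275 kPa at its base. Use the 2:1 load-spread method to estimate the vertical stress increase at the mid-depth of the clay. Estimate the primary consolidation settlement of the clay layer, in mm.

S_c ≈ 234 mm

Mid-depth of clay below the ground surface: z = 2.9 + 5.2/2 = 5.5 m.
Total vertical stress at mid-clay: σ_v = 18.4×2.9 + 16.7×2.6 = 96.78 kPa.
Pore pressure: u = 9.81×(5.5 − 1.1) = 43.164 kPa.
Initial effective stress: σ'_0 = σ_v − u = 96.78 − 43.164 = 53.616 kPa.
Stress increase at mid-clay by the 2:1 spreading method:
Δσ = qB/(B+z) = 275×4.5/(4.5+5.5) = 123.75 kPa
Final effective stress: σ'_f = σ'_0 + Δσ = 53.616 + 123.75 = 177.37 kPa.
Normally consolidated clay, so the full stress increment lies on the virgin compression line:
S_c = C_c·H/(1+e₀)·log₁₀(σ'_f/σ'_0) = 0.15×5.2/(1+0.73)×log₁₀(177.37/53.616)
    = 0.45087 × 0.51959 = 0.2343 m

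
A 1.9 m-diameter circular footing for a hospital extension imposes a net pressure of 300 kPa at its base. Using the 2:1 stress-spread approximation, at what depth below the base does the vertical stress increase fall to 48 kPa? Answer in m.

2:1 spreading — at depth z the loaded area has grown by z in each plan dimension:
qD²/(D+z)² = Δσ_z ⇒ z = D(√(q/Δσ_z) − 1) = 1.9×(√(300/48) − 1) = 2.85 m

z ≈ 2.85 m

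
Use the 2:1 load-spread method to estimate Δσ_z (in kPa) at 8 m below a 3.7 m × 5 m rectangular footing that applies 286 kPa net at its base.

Δσ_z ≈ 34.8 kPa

By the 2:1 method the load spreads at 1 horizontal : 2 vertical, so at depth z the loaded area has grown by z in each plan dimension:
Δσ = qBL/((B+z)(L+z)) = 286×3.7×5/((3.7+8)(5+8)) = 34.786 kPa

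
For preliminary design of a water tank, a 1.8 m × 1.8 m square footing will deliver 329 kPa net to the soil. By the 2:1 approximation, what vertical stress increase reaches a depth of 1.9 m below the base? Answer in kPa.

By the 2:1 method the load spreads at 1 horizontal : 2 vertical, so at depth z the loaded area has grown by z in each plan dimension:
Δσ = qBL/((B+z)(L+z)) = 329×1.8×1.8/((1.8+1.9)(1.8+1.9)) = 77.864 kPa

Δσ_z ≈ 77.9 kPa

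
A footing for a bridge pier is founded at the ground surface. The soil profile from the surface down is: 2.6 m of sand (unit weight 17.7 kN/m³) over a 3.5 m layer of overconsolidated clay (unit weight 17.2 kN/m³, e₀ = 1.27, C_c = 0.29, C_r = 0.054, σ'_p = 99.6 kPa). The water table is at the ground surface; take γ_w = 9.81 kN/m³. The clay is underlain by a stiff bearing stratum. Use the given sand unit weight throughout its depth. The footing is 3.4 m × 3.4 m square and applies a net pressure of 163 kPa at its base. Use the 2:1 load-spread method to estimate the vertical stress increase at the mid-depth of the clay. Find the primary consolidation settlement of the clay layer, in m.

Mid-depth of clay below the ground surface: z = 2.6 + 3.5/2 = 4.35 m.
Total vertical stress at mid-clay: σ_v = 17.7×2.6 + 17.2×1.75 = 76.12 kPa.
Pore pressure: u = 9.81×(4.35 − 0) = 42.673 kPa.
Initial effective stress: σ'_0 = σ_v − u = 76.12 − 42.673 = 33.447 kPa.
Stress increase at mid-clay by the 2:1 spreading method:
Δσ = qBL/((B+z)(L+z)) = 163×3.4×3.4/((3.4+4.35)(3.4+4.35)) = 31.372 kPa
Final effective stress: σ'_f = 33.447 + 31.372 = 64.819 kPa.
σ'_f = 64.819 ≤ σ'_p = 99.6 kPa, so the clay remains overconsolidated and only the recompression index applies:
S_c = C_r·H/(1+e₀)·log₁₀(σ'_f/σ'_0) = 0.054×3.5/2.27×log₁₀(64.819/33.447)
    = 0.083263 × 0.28735 = 0.02393 m

S_c ≈ 0.0239 m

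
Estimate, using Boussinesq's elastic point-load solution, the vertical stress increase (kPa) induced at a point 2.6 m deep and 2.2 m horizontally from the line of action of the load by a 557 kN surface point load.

Boussinesq vertical stress below a point load on an elastic half-space:
Δσ_z = 3P/(2πz²) · [1 + (r/z)²]^(−5/2)
r/z = 2.2/2.6 = 0.84615; [1+(r/z)²]^(−5/2) = 0.25925.
Δσ_z = 3×557/(2π×2.6²) × 0.25925 = 39.341 × 0.25925 = 10.2 kPa

Δσ_z ≈ 10.2 kPa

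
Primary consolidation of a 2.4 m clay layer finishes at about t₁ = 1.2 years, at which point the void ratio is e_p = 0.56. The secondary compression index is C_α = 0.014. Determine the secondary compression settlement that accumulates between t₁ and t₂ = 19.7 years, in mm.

Secondary compression: S_s = C_α·H/(1+e_p)·log₁₀(t₂/t₁)
S_s = 0.014×2.4/(1+0.56)×log₁₀(19.7/1.2)
    = 0.02154 × 1.215 = 0.02618 m

S_s ≈ 26.2 mm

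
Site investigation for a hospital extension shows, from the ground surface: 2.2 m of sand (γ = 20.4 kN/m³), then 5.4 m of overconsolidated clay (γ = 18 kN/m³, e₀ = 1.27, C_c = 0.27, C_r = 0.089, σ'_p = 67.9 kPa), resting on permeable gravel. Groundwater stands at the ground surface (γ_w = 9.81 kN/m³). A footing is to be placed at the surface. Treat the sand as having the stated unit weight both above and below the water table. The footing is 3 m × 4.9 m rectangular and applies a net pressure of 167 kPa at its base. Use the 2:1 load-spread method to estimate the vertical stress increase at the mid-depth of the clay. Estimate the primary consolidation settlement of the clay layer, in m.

S_c ≈ 0.0725 m

Mid-depth of clay below the ground surface: z = 2.2 + 5.4/2 = 4.9 m.
Total vertical stress at mid-clay: σ_v = 20.4×2.2 + 18×2.7 = 93.48 kPa.
Pore pressure: u = 9.81×(4.9 − 0) = 48.069 kPa.
Initial effective stress: σ'_0 = σ_v − u = 93.48 − 48.069 = 45.411 kPa.
Stress increase at mid-clay by the 2:1 spreading method:
Δσ = qBL/((B+z)(L+z)) = 167×3×4.9/((3+4.9)(4.9+4.9)) = 31.709 kPa
Final effective stress: σ'_f = 45.411 + 31.709 = 77.12 kPa.
σ'_f = 77.12 > σ'_p = 67.9 kPa, so the stress path crosses the preconsolidation pressure — recompression up to σ'_p, then virgin compression beyond:
S_c = H/(1+e₀)·[C_r·log₁₀(σ'_p/σ'_0) + C_c·log₁₀(σ'_f/σ'_p)]
    = 5.4/2.27 × [0.089×log₁₀(67.9/45.411) + 0.27×log₁₀(77.12/67.9)]
    = 2.3789 × [0.015549 + 0.01493] = 0.07251 m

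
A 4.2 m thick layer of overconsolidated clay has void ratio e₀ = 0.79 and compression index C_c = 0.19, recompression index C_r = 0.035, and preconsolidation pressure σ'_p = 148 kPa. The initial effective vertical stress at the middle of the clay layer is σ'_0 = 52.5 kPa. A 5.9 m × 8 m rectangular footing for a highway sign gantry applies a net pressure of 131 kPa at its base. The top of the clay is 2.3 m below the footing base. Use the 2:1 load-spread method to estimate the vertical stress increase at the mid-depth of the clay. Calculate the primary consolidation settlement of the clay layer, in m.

Mid-depth of clay below the footing base: z = 2.3 + 4.2/2 = 4.4 m.
Stress increase at mid-clay by the 2:1 spreading method:
Δσ = qBL/((B+z)(L+z)) = 131×5.9×8/((5.9+4.4)(8+4.4)) = 48.412 kPa
Final effective stress: σ'_f = 52.5 + 48.412 = 100.91 kPa.
σ'_f = 100.91 ≤ σ'_p = 148 kPa, so the clay remains overconsolidated and only the recompression index applies:
S_c = C_r·H/(1+e₀)·log₁₀(σ'_f/σ'_0) = 0.035×4.2/1.79×log₁₀(100.91/52.5)
    = 0.082124 × 0.28377 = 0.0233 m

S_c ≈ 0.0233 m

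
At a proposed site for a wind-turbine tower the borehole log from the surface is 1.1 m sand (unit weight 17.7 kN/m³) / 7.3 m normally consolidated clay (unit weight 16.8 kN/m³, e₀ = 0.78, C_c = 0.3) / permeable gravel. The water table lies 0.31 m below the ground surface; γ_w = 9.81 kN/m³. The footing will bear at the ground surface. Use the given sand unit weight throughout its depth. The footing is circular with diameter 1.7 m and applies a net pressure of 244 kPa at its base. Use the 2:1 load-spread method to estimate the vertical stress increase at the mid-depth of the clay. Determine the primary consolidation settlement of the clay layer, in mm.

Mid-depth of clay below the ground surface: z = 1.1 + 7.3/2 = 4.75 m.
Total vertical stress at mid-clay: σ_v = 17.7×1.1 + 16.8×3.65 = 80.79 kPa.
Pore pressure: u = 9.81×(4.75 − 0.31) = 43.556 kPa.
Initial effective stress: σ'_0 = σ_v − u = 80.79 − 43.556 = 37.234 kPa.
Stress increase at mid-clay by the 2:1 spreading method:
Δσ ≈ qD²/(D+z)² = 244×1.7²/(1.7+4.75)² = 16.95 kPa
Final effective stress: σ'_f = σ'_0 + Δσ = 37.234 + 16.95 = 54.184 kPa.
Normally consolidated clay, so the full stress increment lies on the virgin compression line:
S_c = C_c·H/(1+e₀)·log₁₀(σ'_f/σ'_0) = 0.3×7.3/(1+0.78)×log₁₀(54.184/37.234)
    = 1.2303 × 0.16293 = 0.2005 m

S_c ≈ 200 mm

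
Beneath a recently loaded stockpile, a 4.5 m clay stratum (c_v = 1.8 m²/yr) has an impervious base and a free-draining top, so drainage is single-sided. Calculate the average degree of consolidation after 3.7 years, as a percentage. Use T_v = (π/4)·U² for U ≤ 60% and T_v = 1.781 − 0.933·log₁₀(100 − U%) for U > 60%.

Drainage path length: H_d = H = 4.5 m (single drainage).
T_v = c_v·t/H_d² = 1.8×3.7/4.5² = 0.32889.
T_v = 0.32889 corresponds to the U > 60% branch:
U = 1 − 10^((1.781 − T_v)/0.933)/100 = 0.6399

U ≈ 64 %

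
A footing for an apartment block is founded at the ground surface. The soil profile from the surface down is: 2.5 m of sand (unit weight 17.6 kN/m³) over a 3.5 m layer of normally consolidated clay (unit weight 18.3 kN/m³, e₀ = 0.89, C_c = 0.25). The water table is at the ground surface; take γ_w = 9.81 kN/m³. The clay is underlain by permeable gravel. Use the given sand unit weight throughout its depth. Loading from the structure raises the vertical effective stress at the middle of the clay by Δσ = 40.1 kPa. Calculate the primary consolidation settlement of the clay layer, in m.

S_c ≈ 0.156 m

Mid-depth of clay below the ground surface: z = 2.5 + 3.5/2 = 4.25 m.
Total vertical stress at mid-clay: σ_v = 17.6×2.5 + 18.3×1.75 = 76.025 kPa.
Pore pressure: u = 9.81×(4.25 − 0) = 41.693 kPa.
Initial effective stress: σ'_0 = σ_v − u = 76.025 − 41.693 = 34.332 kPa.
Final effective stress: σ'_f = σ'_0 + Δσ = 34.332 + 40.1 = 74.432 kPa.
Normally consolidated clay, so the full stress increment lies on the virgin compression line:
S_c = C_c·H/(1+e₀)·log₁₀(σ'_f/σ'_0) = 0.25×3.5/(1+0.89)×log₁₀(74.432/34.332)
    = 0.46296 × 0.33606 = 0.1556 m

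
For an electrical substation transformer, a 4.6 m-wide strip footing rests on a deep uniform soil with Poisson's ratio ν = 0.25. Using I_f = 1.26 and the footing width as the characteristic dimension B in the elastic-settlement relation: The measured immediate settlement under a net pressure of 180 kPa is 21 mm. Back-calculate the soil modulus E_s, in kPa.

E_s ≈ 46600 kPa

S_e = q·B·(1−ν²)/E_s · I_f  ⇒  E_s = q·B·(1−ν²)·I_f / S_e.
E_s = 180 × 4.6 × 0.9375 × 1.26 / 0.021 = 46570 kPa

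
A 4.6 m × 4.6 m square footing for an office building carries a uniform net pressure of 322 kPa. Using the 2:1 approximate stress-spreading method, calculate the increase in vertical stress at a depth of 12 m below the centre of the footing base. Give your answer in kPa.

By the 2:1 method the load spreads at 1 horizontal : 2 vertical, so at depth z the loaded area has grown by z in each plan dimension:
Δσ = qBL/((B+z)(L+z)) = 322×4.6×4.6/((4.6+12)(4.6+12)) = 24.726 kPa

Δσ_z ≈ 24.7 kPa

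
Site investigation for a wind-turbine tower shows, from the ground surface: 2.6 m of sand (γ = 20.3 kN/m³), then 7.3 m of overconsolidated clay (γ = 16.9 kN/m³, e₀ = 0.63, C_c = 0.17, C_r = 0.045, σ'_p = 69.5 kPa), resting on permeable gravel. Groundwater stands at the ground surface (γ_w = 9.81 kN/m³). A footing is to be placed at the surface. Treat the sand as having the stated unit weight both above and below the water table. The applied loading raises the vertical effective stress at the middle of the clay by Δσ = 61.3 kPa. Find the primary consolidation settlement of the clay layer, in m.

Mid-depth of clay below the ground surface: z = 2.6 + 7.3/2 = 6.25 m.
Total vertical stress at mid-clay: σ_v = 20.3×2.6 + 16.9×3.65 = 114.47 kPa.
Pore pressure: u = 9.81×(6.25 − 0) = 61.312 kPa.
Initial effective stress: σ'_0 = σ_v − u = 114.47 − 61.312 = 53.158 kPa.
Final effective stress: σ'_f = 53.158 + 61.3 = 114.46 kPa.
σ'_f = 114.46 > σ'_p = 69.5 kPa, so the stress path crosses the preconsolidation pressure — recompression up to σ'_p, then virgin compression beyond:
S_c = H/(1+e₀)·[C_r·log₁₀(σ'_p/σ'_0) + C_c·log₁₀(σ'_f/σ'_p)]
    = 7.3/1.63 × [0.045×log₁₀(69.5/53.158) + 0.17×log₁₀(114.46/69.5)]
    = 4.4785 × [0.0052387 + 0.036834] = 0.1884 m

S_c ≈ 0.188 m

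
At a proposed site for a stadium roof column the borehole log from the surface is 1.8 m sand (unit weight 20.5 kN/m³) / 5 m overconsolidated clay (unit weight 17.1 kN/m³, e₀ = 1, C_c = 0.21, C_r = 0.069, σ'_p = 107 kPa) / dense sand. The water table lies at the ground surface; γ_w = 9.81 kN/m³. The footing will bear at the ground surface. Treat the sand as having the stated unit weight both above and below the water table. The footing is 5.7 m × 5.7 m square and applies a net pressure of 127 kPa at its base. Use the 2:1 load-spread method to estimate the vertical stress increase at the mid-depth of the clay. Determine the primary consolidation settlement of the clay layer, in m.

Mid-depth of clay below the ground surface: z = 1.8 + 5/2 = 4.3 m.
Total vertical stress at mid-clay: σ_v = 20.5×1.8 + 17.1×2.5 = 79.65 kPa.
Pore pressure: u = 9.81×(4.3 − 0) = 42.183 kPa.
Initial effective stress: σ'_0 = σ_v − u = 79.65 − 42.183 = 37.467 kPa.
Stress increase at mid-clay by the 2:1 spreading method:
Δσ = qBL/((B+z)(L+z)) = 127×5.7×5.7/((5.7+4.3)(5.7+4.3)) = 41.262 kPa
Final effective stress: σ'_f = 37.467 + 41.262 = 78.729 kPa.
σ'_f = 78.729 ≤ σ'_p = 107 kPa, so the clay remains overconsolidated and only the recompression index applies:
S_c = C_r·H/(1+e₀)·log₁₀(σ'_f/σ'_0) = 0.069×5/2×log₁₀(78.729/37.467)
    = 0.1725 × 0.32249 = 0.05563 m

S_c ≈ 0.0556 m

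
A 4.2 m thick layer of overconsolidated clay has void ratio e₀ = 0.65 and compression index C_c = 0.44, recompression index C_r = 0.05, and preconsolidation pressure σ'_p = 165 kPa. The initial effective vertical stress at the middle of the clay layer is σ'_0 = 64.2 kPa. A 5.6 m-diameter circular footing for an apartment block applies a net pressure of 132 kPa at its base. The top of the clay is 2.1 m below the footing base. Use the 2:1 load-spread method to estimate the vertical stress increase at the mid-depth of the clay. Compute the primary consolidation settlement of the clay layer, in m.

Mid-depth of clay below the footing base: z = 2.1 + 4.2/2 = 4.2 m.
Stress increase at mid-clay by the 2:1 spreading method:
Δσ ≈ qD²/(D+z)² = 132×5.6²/(5.6+4.2)² = 43.102 kPa
Final effective stress: σ'_f = 64.2 + 43.102 = 107.3 kPa.
σ'_f = 107.3 ≤ σ'_p = 165 kPa, so the clay remains overconsolidated and only the recompression index applies:
S_c = C_r·H/(1+e₀)·log₁₀(σ'_f/σ'_0) = 0.05×4.2/1.65×log₁₀(107.3/64.2)
    = 0.12727 × 0.22306 = 0.02839 m

S_c ≈ 0.0284 m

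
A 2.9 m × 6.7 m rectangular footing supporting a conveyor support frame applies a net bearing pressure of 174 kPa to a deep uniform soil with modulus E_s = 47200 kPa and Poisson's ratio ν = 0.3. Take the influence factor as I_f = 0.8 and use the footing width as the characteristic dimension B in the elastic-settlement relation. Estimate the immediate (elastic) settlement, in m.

S_e ≈ 0.00778 m

Immediate (elastic) settlement: S_e = q·B·(1−ν²)/E_s · I_f.
S_e = 174 × 2.9 × (1 − 0.3²) / 47200 × 0.8
    = 174 × 2.9 × 0.91 / 47200 × 0.8
    = 0.007783 m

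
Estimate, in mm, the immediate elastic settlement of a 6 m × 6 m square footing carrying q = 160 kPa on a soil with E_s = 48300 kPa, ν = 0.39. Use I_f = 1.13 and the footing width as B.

Immediate (elastic) settlement: S_e = q·B·(1−ν²)/E_s · I_f.
S_e = 160 × 6 × (1 − 0.39²) / 48300 × 1.13
    = 160 × 6 × 0.8479 / 48300 × 1.13
    = 0.01904 m = 19.04 mm

S_e ≈ 19 mm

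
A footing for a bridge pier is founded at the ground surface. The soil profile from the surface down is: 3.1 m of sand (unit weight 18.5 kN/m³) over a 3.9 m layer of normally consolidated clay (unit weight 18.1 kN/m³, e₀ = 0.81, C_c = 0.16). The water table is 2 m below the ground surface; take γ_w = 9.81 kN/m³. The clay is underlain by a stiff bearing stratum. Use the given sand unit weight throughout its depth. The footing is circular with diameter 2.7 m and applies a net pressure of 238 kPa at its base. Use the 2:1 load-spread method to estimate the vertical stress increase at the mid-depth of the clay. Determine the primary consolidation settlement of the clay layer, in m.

S_c ≈ 0.0567 m

Mid-depth of clay below the ground surface: z = 3.1 + 3.9/2 = 5.05 m.
Total vertical stress at mid-clay: σ_v = 18.5×3.1 + 18.1×1.95 = 92.645 kPa.
Pore pressure: u = 9.81×(5.05 − 2) = 29.921 kPa.
Initial effective stress: σ'_0 = σ_v − u = 92.645 − 29.921 = 62.724 kPa.
Stress increase at mid-clay by the 2:1 spreading method:
Δσ ≈ qD²/(D+z)² = 238×2.7²/(2.7+5.05)² = 28.887 kPa
Final effective stress: σ'_f = σ'_0 + Δσ = 62.724 + 28.887 = 91.611 kPa.
Normally consolidated clay, so the full stress increment lies on the virgin compression line:
S_c = C_c·H/(1+e₀)·log₁₀(σ'_f/σ'_0) = 0.16×3.9/(1+0.81)×log₁₀(91.611/62.724)
    = 0.34475 × 0.16451 = 0.05671 m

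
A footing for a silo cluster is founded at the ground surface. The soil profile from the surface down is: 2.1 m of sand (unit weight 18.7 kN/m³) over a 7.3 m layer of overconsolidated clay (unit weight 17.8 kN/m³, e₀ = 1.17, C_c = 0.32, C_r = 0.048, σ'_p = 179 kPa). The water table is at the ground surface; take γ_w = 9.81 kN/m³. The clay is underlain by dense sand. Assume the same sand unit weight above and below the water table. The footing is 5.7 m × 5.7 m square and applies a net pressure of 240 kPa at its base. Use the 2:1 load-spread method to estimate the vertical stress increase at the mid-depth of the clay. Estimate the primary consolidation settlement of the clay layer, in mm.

S_c ≈ 56.7 mm

Mid-depth of clay below the ground surface: z = 2.1 + 7.3/2 = 5.75 m.
Total vertical stress at mid-clay: σ_v = 18.7×2.1 + 17.8×3.65 = 104.24 kPa.
Pore pressure: u = 9.81×(5.75 − 0) = 56.408 kPa.
Initial effective stress: σ'_0 = σ_v − u = 104.24 − 56.408 = 47.832 kPa.
Stress increase at mid-clay by the 2:1 spreading method:
Δσ = qBL/((B+z)(L+z)) = 240×5.7×5.7/((5.7+5.75)(5.7+5.75)) = 59.477 kPa
Final effective stress: σ'_f = 47.832 + 59.477 = 107.31 kPa.
σ'_f = 107.31 ≤ σ'_p = 179 kPa, so the clay remains overconsolidated and only the recompression index applies:
S_c = C_r·H/(1+e₀)·log₁₀(σ'_f/σ'_0) = 0.048×7.3/2.17×log₁₀(107.31/47.832)
    = 0.16148 × 0.35092 = 0.05667 m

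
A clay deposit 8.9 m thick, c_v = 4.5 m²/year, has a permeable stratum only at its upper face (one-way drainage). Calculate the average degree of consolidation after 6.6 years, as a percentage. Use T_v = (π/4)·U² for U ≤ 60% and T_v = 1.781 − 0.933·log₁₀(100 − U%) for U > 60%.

U ≈ 67.9 %

Drainage path length: H_d = H = 8.9 m (single drainage).
T_v = c_v·t/H_d² = 4.5×6.6/8.9² = 0.37495.
T_v = 0.37495 corresponds to the U > 60% branch:
U = 1 − 10^((1.781 − T_v)/0.933)/100 = 0.6786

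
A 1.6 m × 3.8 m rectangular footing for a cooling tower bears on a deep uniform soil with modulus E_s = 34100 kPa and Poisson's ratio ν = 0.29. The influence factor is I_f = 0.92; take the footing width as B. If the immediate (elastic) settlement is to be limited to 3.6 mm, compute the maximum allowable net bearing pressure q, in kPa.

S_e = q·B·(1−ν²)/E_s · I_f  ⇒  q = S_e·E_s / (B·(1−ν²)·I_f).
q = 0.0036 × 34100 / (1.6 × 0.9159 × 0.92) = 91.05 kPa

q ≈ 91.1 kPa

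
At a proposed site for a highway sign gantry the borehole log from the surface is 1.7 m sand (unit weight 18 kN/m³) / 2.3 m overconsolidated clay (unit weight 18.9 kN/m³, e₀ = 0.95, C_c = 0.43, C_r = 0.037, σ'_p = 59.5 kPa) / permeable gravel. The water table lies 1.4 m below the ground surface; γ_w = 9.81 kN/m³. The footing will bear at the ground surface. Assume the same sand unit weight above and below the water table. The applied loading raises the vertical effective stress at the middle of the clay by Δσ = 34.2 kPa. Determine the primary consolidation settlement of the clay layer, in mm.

Mid-depth of clay below the ground surface: z = 1.7 + 2.3/2 = 2.85 m.
Total vertical stress at mid-clay: σ_v = 18×1.7 + 18.9×1.15 = 52.335 kPa.
Pore pressure: u = 9.81×(2.85 − 1.4) = 14.225 kPa.
Initial effective stress: σ'_0 = σ_v − u = 52.335 − 14.225 = 38.11 kPa.
Final effective stress: σ'_f = 38.11 + 34.2 = 72.31 kPa.
σ'_f = 72.31 > σ'_p = 59.5 kPa, so the stress path crosses the preconsolidation pressure — recompression up to σ'_p, then virgin compression beyond:
S_c = H/(1+e₀)·[C_r·log₁₀(σ'_p/σ'_0) + C_c·log₁₀(σ'_f/σ'_p)]
    = 2.3/1.95 × [0.037×log₁₀(59.5/38.11) + 0.43×log₁₀(72.31/59.5)]
    = 1.1795 × [0.0071587 + 0.036413] = 0.05139 m

S_c ≈ 51.4 mm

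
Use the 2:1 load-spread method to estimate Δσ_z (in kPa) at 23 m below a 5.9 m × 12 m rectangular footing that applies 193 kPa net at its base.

By the 2:1 method the load spreads at 1 horizontal : 2 vertical, so at depth z the loaded area has grown by z in each plan dimension:
Δσ = qBL/((B+z)(L+z)) = 193×5.9×12/((5.9+23)(12+23)) = 13.509 kPa

Δσ_z ≈ 13.5 kPa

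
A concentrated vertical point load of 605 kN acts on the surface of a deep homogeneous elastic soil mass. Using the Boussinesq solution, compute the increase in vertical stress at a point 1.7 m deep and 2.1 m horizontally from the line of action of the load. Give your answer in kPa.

Δσ_z ≈ 9.86 kPa

Boussinesq vertical stress below a point load on an elastic half-space:
Δσ_z = 3P/(2πz²) · [1 + (r/z)²]^(−5/2)
r/z = 2.1/1.7 = 1.2353; [1+(r/z)²]^(−5/2) = 0.098614.
Δσ_z = 3×605/(2π×1.7²) × 0.098614 = 99.954 × 0.098614 = 9.857 kPa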